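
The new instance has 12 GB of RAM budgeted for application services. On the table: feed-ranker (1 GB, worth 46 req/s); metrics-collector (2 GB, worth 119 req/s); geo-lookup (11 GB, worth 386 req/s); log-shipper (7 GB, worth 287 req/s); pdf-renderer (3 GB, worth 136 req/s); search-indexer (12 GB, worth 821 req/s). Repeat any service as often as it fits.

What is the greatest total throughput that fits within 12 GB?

821

Search-indexer uses 12 of the 12 GB and totals 821.
Every other selection either busts 12 GB or fails to beat 821.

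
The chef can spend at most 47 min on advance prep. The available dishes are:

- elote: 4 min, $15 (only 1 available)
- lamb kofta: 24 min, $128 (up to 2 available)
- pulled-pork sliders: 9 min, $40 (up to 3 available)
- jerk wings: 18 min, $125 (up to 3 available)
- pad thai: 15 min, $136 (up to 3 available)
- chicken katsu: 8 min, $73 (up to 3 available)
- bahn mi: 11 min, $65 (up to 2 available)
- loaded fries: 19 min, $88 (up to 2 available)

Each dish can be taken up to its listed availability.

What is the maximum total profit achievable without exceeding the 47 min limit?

418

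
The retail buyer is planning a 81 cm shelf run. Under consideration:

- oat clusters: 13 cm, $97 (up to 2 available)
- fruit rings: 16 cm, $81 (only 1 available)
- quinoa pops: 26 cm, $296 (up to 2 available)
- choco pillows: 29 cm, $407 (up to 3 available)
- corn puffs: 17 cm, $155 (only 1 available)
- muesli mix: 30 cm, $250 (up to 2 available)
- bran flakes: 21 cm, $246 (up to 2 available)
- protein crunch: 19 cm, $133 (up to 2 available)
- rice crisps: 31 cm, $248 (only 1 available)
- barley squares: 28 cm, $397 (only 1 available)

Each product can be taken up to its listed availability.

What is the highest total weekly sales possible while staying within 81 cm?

Filling by ratio: choco pillows + bran flakes + barley squares for 1050, with 3 cm left unused.
The 28 cm tied up in barley squares is better spent on choco pillows — total rises to 1060 (79 cm).

1060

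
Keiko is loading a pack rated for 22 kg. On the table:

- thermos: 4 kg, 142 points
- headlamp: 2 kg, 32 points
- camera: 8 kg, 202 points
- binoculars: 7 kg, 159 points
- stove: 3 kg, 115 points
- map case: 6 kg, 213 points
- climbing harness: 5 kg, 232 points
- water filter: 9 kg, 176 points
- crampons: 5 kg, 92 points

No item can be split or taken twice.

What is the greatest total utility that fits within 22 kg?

Greedy by ratio would take thermos + headlamp + stove + map case + climbing harness: 20 kg used, total 734.
Replace thermos and headlamp with camera: the trade gains 28 net, giving 762 at 22 kg.
Next best is thermos + binoculars + map case + climbing harness at 746 (22 kg) — short by 16.

762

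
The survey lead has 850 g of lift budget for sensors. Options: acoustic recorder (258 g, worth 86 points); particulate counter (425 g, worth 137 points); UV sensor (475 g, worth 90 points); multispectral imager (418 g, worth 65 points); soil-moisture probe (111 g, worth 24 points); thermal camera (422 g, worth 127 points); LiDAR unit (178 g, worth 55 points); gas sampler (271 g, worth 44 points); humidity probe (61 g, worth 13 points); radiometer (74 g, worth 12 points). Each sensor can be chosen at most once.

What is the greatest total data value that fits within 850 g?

A density-first pass picks acoustic recorder + particulate counter + soil-moisture probe — 247 at 794 g.
Replace acoustic recorder and soil-moisture probe with thermal camera: the trade gains 17 net, giving 264 at 847 g.
That's the maximum — no swap from here does better than 264.

264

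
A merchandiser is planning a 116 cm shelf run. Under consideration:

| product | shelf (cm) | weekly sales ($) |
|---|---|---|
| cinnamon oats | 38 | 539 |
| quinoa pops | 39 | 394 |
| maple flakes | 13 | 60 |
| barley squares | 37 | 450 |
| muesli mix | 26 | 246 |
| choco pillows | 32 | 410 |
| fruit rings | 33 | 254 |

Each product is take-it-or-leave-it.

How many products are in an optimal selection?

3

The maximum weekly sales within 116 cm is 1399.
cinnamon oats + barley squares + choco pillows hits 1399 at 107 cm.
All optima have 3 products.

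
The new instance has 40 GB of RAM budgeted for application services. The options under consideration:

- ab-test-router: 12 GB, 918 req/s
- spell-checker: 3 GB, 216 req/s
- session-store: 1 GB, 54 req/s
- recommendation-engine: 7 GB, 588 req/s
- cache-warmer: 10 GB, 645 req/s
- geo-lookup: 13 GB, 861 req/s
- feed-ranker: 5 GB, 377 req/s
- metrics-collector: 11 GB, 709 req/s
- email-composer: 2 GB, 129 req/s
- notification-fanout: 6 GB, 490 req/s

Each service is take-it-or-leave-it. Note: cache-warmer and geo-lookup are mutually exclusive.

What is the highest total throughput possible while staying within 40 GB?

3018

Filling by ratio: ab-test-router + spell-checker + session-store + recommendation-engine + feed-ranker + email-composer + notification-fanout for 2772, with 4 GB left unused.
Dropping spell-checker and session-store and email-composer frees 6 GB; slotting in cache-warmer (10 GB) lifts the total to 3018 at 40 GB.
Runner-up ab-test-router + spell-checker + recommendation-engine + cache-warmer + email-composer + notification-fanout tops out at 2986.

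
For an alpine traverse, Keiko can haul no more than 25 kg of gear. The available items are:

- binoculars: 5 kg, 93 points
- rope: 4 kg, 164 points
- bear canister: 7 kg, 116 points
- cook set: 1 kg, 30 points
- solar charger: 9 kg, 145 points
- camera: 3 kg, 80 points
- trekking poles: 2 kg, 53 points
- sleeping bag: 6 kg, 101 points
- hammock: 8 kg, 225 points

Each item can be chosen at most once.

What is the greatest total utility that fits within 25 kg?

668

The ratio heuristic lands on binoculars + rope + cook set + camera + trekking poles + hammock (645) but leaves 2 kg idle.
The 5 kg tied up in binoculars is better spent on bear canister — total rises to 668 (25 kg).
Next best is rope + cook set + camera + trekking poles + sleeping bag + hammock at 653 (24 kg) — short by 15.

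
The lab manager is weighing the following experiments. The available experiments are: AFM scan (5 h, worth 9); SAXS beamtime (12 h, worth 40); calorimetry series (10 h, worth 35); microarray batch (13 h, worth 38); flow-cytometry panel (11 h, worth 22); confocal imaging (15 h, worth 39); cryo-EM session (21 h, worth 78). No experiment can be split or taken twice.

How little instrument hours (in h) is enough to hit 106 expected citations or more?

31

Need the lightest bundle worth ≥ 106.
calorimetry series + cryo-EM session reaches 113 using 31 h.
No combination under 31 h hits 106.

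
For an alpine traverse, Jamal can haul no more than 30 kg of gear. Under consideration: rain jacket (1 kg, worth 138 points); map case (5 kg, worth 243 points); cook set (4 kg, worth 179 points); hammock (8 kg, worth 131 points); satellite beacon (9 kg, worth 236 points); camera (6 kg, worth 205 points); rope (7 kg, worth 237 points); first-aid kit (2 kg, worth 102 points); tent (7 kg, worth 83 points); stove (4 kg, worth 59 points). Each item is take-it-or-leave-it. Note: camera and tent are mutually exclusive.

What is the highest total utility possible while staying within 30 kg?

1163

The ratio ordering already packs tightly: rain jacket + map case + cook set + camera + rope + first-aid kit + stove, 29 kg, 1163.
Next best is rain jacket + map case + satellite beacon + camera + rope + first-aid kit at 1161 (30 kg) — short by 2.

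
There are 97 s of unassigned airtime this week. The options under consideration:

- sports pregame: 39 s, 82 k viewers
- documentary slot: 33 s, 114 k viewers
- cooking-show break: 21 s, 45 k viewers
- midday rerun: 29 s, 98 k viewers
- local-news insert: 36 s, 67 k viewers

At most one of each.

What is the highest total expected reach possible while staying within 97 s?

257

Taking documentary slot + cooking-show break + midday rerun: 83 s used, 257 in expected reach.
No other feasible combination exceeds 257.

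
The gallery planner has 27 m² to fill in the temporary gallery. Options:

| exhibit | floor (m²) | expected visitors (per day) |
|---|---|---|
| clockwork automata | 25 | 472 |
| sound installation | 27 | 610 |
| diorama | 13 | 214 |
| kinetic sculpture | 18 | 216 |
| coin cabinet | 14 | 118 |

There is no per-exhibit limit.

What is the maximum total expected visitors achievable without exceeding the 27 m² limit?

610

By expected visitors per m²: sound installation 22.59, clockwork automata 18.88, diorama 16.46, kinetic sculpture 12.00 lead.
Sound installation uses 27 of the 27 m² and totals 610.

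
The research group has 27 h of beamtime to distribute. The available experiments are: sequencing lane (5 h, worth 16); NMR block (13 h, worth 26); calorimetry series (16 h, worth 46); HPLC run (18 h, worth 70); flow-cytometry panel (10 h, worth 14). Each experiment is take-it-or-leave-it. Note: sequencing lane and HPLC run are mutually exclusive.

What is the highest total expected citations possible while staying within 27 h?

Ranking by ratio (expected citations/h): HPLC run 3.89, sequencing lane 3.20, calorimetry series 2.88, NMR block 2.00.
Taking HPLC run: 18 h used, 70 in expected citations.
Nothing else feasible within 27 h beats 70.

70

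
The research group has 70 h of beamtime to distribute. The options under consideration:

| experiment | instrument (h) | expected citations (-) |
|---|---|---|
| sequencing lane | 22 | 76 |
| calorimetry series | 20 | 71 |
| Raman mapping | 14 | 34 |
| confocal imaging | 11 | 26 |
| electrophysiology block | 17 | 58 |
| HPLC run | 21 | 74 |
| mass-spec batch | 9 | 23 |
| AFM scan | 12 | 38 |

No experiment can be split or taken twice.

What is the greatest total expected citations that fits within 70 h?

Taking the top-ratio experiments first gives sequencing lane + calorimetry series + HPLC run for 221 (63 h).
Dropping sequencing lane frees 22 h; slotting in electrophysiology block + AFM scan (29 h) lifts the total to 241 at 70 h.

241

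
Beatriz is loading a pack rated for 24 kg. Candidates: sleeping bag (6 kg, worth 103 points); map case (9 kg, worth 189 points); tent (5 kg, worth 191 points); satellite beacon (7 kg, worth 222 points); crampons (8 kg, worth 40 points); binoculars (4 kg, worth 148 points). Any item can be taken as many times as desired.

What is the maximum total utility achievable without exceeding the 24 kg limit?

By utility per kg: tent 38.20, binoculars 37.00, satellite beacon 31.71 lead.
Best packing: 4×tent + binoculars — 24 kg, 912 total.

912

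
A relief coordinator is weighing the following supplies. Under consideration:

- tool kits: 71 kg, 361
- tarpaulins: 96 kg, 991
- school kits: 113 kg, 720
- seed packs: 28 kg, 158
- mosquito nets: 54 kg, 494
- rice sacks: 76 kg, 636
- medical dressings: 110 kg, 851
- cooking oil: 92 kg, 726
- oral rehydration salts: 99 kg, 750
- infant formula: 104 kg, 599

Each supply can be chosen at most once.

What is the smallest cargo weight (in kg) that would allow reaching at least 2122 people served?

242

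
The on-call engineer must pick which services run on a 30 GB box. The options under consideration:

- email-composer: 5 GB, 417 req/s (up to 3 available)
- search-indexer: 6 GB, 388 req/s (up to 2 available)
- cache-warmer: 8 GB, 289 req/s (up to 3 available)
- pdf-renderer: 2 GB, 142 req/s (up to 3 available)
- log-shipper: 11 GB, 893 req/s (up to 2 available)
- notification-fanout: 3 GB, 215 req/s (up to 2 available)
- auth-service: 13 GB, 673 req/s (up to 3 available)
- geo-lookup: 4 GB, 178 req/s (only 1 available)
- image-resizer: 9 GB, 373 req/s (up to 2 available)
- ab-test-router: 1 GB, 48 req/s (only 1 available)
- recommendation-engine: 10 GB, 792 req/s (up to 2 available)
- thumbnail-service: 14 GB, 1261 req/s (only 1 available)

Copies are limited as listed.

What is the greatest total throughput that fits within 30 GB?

A density-first pass picks 3×email-composer + ab-test-router + thumbnail-service — 2560 at 30 GB.
The 11 GB tied up in 2×email-composer and ab-test-router is better spent on log-shipper — total rises to 2571 (30 GB).
That's the maximum — no swap from here does better than 2571.

2571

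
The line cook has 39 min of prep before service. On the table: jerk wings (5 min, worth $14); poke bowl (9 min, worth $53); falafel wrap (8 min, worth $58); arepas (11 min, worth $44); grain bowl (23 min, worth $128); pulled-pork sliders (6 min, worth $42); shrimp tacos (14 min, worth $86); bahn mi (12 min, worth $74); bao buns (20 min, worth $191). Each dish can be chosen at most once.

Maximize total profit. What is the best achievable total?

A density-first pass picks jerk wings + falafel wrap + pulled-pork sliders + bao buns — 305 at 39 min.
Dropping jerk wings and falafel wrap frees 13 min; slotting in bahn mi (12 min) lifts the total to 307 at 38 min.

307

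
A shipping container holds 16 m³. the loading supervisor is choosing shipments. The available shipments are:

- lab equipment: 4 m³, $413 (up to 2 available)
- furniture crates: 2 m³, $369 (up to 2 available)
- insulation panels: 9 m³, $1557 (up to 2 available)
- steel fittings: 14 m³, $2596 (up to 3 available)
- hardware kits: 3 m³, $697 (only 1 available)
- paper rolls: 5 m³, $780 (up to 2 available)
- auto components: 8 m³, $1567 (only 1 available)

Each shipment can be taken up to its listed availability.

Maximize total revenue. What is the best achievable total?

3044

Filling by ratio: 2×furniture crates + hardware kits + auto components for 3002, with 1 m³ left unused.
Dropping 2×furniture crates frees 4 m³; slotting in paper rolls (5 m³) lifts the total to 3044 at 16 m³.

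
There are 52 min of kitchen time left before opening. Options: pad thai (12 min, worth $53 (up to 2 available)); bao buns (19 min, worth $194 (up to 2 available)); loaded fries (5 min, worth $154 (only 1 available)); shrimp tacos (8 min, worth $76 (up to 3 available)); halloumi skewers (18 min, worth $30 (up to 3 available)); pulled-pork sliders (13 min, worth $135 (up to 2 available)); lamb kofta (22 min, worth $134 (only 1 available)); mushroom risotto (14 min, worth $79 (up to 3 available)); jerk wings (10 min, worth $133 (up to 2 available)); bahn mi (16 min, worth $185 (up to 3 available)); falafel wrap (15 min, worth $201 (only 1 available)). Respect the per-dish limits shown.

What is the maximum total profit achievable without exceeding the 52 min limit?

725

Greedy by ratio would take loaded fries + shrimp tacos + 2×jerk wings + falafel wrap: 48 min used, total 697.
Dropping shrimp tacos and 2×jerk wings frees 28 min; slotting in 2×bahn mi (32 min) lifts the total to 725 at 52 min.
Nothing else within 52 min beats 725.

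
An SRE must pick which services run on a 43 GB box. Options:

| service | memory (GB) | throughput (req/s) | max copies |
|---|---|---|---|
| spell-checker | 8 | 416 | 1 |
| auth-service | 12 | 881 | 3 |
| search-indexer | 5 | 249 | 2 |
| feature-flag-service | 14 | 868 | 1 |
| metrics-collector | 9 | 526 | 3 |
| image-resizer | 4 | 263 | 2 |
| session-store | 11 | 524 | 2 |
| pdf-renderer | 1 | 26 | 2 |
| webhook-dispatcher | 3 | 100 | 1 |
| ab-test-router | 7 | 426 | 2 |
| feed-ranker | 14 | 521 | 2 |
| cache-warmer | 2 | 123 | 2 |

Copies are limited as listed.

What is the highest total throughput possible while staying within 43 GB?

3069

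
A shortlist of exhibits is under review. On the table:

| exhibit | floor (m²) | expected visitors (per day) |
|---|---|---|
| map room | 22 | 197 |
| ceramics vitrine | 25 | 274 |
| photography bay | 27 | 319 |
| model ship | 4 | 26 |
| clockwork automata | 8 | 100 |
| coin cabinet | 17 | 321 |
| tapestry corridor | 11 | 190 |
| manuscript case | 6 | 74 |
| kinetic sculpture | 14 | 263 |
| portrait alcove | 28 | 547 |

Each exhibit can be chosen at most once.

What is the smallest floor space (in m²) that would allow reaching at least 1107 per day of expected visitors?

59

Look for the lowest-floor combination reaching 1107.
coin cabinet + kinetic sculpture + portrait alcove: 1131 expected visitors at 59 m².
No combination under 59 m² hits 1107.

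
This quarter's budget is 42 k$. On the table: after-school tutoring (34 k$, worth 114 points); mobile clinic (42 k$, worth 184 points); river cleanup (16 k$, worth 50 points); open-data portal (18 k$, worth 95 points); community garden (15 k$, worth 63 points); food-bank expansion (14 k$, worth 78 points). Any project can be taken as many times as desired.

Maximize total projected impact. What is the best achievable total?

234

The ratio ordering already packs tightly: 3×food-bank expansion, 42 k$, 234.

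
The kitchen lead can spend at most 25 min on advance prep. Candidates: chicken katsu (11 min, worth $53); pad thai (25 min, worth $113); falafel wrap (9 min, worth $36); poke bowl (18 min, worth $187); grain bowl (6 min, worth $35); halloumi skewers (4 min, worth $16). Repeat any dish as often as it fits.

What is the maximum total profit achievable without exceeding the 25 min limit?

222

Best packing: poke bowl + grain bowl — 24 min, 222 total.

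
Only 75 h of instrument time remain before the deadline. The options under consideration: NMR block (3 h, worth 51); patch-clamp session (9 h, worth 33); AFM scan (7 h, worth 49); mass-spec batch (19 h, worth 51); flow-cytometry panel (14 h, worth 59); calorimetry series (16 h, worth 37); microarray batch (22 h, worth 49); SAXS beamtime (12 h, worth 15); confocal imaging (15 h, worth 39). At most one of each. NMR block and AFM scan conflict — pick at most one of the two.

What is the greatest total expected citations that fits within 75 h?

Taking NMR block + mass-spec batch + flow-cytometry panel + microarray batch + confocal imaging: 73 h used, 249 in expected citations.
That's the maximum — no feasible swap from here does better than 249.

249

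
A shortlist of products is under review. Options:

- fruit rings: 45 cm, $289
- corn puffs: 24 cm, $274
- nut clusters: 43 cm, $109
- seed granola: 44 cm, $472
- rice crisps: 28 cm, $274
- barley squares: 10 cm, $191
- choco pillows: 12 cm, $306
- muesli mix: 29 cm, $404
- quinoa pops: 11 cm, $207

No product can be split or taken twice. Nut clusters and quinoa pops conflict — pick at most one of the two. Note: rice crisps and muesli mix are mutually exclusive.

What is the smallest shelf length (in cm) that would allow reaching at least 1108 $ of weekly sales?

Minimise cm subject to total weekly sales ≥ 1108.
barley squares + choco pillows + muesli mix + quinoa pops: 1108 weekly sales at 62 cm.
No combination under 62 cm hits 1108.

62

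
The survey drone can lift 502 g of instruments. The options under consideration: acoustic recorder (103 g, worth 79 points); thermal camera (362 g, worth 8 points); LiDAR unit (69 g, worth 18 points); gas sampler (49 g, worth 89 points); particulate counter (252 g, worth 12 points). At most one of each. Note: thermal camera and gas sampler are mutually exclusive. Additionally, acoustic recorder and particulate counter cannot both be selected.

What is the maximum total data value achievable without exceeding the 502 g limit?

186

By data value per g: gas sampler 1.82, acoustic recorder 0.77, LiDAR unit 0.26, particulate counter 0.05 lead.
Acoustic recorder + LiDAR unit + gas sampler uses 221 of the 502 g and totals 186.
An exhaustive check of the 32 subsets confirms 186.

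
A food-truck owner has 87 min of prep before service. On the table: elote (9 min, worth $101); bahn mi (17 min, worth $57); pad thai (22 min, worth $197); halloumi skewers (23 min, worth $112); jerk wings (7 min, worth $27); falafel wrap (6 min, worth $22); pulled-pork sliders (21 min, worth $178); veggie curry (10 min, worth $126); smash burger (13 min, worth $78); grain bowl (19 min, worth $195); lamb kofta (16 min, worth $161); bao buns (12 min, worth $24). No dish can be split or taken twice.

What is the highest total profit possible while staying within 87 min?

832

Filling by ratio: elote + pad thai + jerk wings + veggie curry + grain bowl + lamb kofta for 807, with 4 min left unused.
Replace jerk wings and veggie curry with pulled-pork sliders: the trade gains 25 net, giving 832 at 87 min.
Next best is elote + pad thai + falafel wrap + pulled-pork sliders + veggie curry + grain bowl at 819 (87 min) — short by 13.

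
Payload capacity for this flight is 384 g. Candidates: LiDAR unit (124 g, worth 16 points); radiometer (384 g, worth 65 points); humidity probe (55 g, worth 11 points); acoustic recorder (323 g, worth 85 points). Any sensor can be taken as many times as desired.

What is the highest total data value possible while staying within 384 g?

Best packing: humidity probe + acoustic recorder — 378 g, 96 total.
The spare 6 g is too small for any remaining sensor, and no exchange beats 96.

96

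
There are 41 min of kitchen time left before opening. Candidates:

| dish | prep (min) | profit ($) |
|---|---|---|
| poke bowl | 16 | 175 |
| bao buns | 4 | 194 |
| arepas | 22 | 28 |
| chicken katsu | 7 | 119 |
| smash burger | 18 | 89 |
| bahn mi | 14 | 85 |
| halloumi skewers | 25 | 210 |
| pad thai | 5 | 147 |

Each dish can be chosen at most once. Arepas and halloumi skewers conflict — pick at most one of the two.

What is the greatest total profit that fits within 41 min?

670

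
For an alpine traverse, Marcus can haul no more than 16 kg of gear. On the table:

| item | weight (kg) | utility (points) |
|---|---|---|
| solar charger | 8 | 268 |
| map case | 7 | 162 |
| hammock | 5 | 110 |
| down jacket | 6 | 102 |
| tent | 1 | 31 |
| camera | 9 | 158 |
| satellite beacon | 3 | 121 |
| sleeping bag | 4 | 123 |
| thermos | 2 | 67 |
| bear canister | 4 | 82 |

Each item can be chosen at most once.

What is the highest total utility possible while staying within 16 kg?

543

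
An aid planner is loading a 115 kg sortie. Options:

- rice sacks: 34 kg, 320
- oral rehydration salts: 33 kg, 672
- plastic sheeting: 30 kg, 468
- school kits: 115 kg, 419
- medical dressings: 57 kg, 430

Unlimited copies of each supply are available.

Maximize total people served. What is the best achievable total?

2016

Ranking by ratio (people served/kg): oral rehydration salts 20.36, plastic sheeting 15.60, rice sacks 9.41.
The ratio ordering already packs tightly: 3×oral rehydration salts, 99 kg, 2016.
Nothing else within 115 kg beats 2016.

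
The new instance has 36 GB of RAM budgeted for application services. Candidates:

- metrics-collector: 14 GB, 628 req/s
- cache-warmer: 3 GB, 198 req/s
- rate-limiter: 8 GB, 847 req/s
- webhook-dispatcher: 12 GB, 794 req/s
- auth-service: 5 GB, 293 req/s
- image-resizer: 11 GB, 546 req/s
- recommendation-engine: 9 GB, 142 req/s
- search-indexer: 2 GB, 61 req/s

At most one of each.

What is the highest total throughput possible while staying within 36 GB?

Ranking by ratio (throughput/GB): rate-limiter 105.88, webhook-dispatcher 66.17, cache-warmer 66.00.
Greedy by ratio would take cache-warmer + rate-limiter + webhook-dispatcher + auth-service + search-indexer: 30 GB used, total 2193.
Replace cache-warmer and search-indexer with image-resizer: the trade gains 287 net, giving 2480 at 36 GB.
That's the maximum — no swap from here does better than 2480.

2480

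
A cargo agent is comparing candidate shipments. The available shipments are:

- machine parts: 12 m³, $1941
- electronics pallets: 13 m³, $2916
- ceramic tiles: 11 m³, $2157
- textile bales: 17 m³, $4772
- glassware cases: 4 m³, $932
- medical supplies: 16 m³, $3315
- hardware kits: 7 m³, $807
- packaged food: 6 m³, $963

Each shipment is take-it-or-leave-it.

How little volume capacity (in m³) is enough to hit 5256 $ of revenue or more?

21

Minimise m³ subject to total revenue ≥ 5256.
textile bales + glassware cases reaches 5704 using 21 m³.
No combination under 21 m³ hits 5256.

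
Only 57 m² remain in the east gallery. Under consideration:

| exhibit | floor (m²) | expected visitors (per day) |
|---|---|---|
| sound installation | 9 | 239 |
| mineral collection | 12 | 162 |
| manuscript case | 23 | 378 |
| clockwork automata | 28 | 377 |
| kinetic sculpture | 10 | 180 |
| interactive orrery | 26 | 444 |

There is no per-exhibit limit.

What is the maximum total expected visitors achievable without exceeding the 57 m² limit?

1434

By expected visitors per m²: sound installation 26.56, kinetic sculpture 18.00, interactive orrery 17.08, manuscript case 16.43 lead.
Best packing: 6×sound installation — 54 m², 1434 total.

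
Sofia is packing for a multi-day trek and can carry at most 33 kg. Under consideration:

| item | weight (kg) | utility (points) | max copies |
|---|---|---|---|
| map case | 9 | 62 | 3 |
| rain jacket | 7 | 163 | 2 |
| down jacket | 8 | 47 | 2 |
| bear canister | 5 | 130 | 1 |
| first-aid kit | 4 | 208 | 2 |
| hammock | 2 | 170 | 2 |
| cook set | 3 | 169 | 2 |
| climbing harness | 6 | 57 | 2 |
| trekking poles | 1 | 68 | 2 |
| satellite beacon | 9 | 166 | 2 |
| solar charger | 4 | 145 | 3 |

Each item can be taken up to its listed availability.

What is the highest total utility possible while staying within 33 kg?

Best packing: 2×first-aid kit + 2×hammock + 2×cook set + 2×trekking poles + 3×solar charger — 32 kg, 1665 total.
That's the maximum — no swap from here does better than 1665.

1665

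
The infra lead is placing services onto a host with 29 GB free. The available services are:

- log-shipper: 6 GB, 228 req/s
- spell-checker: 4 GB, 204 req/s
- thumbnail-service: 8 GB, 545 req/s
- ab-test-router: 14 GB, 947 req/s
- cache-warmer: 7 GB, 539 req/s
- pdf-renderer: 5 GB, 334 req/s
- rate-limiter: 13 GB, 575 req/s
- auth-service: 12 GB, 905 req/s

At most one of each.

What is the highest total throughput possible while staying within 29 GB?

2031

A density-first pass picks thumbnail-service + cache-warmer + auth-service — 1989 at 27 GB.
Dropping auth-service frees 12 GB; slotting in ab-test-router (14 GB) lifts the total to 2031 at 29 GB.
Next best is thumbnail-service + cache-warmer + auth-service at 1989 (27 GB) — short by 42.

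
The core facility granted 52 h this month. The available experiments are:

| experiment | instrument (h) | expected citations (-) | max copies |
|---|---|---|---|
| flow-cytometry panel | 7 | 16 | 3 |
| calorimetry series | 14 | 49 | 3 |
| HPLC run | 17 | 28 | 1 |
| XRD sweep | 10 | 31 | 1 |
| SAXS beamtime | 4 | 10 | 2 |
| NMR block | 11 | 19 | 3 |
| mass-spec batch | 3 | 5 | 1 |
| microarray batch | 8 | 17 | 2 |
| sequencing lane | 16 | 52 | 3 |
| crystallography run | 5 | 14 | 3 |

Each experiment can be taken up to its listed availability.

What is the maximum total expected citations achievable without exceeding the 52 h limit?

Best packing: 3×calorimetry series + XRD sweep — 52 h, 178 total.

178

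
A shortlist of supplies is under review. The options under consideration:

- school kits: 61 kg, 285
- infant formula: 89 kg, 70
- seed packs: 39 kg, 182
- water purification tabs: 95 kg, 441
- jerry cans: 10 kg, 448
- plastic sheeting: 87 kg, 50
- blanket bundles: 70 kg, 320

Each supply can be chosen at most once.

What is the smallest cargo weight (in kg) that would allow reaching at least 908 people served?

Minimise kg subject to total people served ≥ 908.
school kits + seed packs + jerry cans: 915 people served at 110 kg.
No combination under 110 kg hits 908.

110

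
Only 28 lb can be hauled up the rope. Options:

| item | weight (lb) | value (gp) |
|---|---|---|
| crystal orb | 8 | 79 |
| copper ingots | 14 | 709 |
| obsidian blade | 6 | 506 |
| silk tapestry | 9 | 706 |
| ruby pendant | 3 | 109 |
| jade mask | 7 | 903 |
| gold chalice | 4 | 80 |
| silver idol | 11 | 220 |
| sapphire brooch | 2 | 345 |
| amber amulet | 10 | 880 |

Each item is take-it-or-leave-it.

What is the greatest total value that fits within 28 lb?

2834

Density check — sapphire brooch 172.50, jade mask 129.00, amber amulet 88.00 are the best per lb.
A density-first pass picks obsidian blade + ruby pendant + jade mask + sapphire brooch + amber amulet — 2743 at 28 lb.
Replace obsidian blade and ruby pendant with silk tapestry: the trade gains 91 net, giving 2834 at 28 lb.
An exhaustive check of the 1024 subsets confirms 2834.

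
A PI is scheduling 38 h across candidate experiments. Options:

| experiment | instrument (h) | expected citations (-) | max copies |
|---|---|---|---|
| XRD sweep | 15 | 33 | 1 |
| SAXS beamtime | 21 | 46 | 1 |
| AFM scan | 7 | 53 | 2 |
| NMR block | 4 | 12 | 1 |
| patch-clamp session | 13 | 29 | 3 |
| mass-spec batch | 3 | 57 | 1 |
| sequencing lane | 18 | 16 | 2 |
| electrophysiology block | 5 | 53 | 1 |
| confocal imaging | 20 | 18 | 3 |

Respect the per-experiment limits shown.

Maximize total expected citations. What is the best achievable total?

249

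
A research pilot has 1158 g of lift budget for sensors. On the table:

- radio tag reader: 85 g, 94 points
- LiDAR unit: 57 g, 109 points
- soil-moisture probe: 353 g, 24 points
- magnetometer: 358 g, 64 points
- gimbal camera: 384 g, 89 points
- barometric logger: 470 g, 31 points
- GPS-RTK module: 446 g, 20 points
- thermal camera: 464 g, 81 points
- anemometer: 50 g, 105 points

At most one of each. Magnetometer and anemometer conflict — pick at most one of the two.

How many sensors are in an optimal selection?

Optimal total is 478.
For example radio tag reader + LiDAR unit + gimbal camera + thermal camera + anemometer achieves it, using 1040 g.
Every optimal selection uses 5 sensors.

5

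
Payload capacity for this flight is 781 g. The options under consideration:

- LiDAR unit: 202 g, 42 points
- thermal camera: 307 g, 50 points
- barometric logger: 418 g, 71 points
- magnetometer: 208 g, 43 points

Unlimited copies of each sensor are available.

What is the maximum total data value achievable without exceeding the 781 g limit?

136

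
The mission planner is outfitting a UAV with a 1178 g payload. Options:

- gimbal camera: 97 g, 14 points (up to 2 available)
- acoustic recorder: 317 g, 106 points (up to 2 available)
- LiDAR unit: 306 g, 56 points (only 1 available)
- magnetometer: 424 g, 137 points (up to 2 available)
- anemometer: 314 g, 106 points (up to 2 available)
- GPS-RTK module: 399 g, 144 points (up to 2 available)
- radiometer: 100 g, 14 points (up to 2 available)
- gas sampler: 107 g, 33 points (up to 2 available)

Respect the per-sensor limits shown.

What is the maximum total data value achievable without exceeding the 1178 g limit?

Anemometer + 2×GPS-RTK module uses 1112 of the 1178 g and totals 394.
Nothing else within 1178 g beats 394.

394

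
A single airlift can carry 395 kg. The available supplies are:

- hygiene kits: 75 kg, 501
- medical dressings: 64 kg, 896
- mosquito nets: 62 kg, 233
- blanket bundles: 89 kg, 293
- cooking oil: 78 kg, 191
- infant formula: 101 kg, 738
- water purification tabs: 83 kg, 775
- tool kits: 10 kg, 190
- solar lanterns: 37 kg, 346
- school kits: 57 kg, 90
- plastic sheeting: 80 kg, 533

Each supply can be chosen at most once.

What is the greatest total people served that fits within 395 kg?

3478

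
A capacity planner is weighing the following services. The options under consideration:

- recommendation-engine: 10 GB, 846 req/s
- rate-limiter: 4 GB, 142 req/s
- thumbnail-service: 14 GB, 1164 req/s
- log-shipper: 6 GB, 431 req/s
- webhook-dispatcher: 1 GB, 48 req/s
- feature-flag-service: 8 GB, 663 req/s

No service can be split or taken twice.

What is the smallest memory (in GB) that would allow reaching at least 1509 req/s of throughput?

18

Need the lightest bundle worth ≥ 1509.
recommendation-engine + feature-flag-service reaches 1509 using 18 GB.
No combination under 18 GB hits 1509.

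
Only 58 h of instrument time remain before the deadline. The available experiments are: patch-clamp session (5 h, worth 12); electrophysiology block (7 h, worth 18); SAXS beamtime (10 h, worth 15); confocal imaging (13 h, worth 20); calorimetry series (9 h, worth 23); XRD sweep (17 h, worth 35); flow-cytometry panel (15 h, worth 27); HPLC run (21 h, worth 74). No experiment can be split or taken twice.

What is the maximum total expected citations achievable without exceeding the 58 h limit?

Best packing: patch-clamp session + electrophysiology block + calorimetry series + flow-cytometry panel + HPLC run — 57 h, 154 total.
Runner-up electrophysiology block + calorimetry series + XRD sweep + HPLC run tops out at 150.

154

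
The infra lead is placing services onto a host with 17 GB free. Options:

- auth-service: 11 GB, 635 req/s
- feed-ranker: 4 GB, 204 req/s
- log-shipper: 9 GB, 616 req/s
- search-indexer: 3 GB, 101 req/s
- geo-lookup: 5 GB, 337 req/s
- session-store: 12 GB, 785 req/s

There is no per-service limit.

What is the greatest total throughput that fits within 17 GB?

Taking the top-ratio services first gives log-shipper + search-indexer + geo-lookup for 1054 (17 GB).
The 12 GB tied up in log-shipper and search-indexer is better spent on session-store — total rises to 1122 (17 GB).
Nothing else within 17 GB beats 1122.

1122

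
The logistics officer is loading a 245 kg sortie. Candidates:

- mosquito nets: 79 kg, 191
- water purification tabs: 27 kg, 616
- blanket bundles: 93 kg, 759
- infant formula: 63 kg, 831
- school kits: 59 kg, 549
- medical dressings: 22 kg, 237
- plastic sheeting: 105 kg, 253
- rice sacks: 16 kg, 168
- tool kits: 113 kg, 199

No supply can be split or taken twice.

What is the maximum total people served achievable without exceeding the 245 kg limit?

A density-first pass picks water purification tabs + infant formula + school kits + medical dressings + rice sacks — 2401 at 187 kg.
Dropping medical dressings and rice sacks frees 38 kg; slotting in blanket bundles (93 kg) lifts the total to 2755 at 242 kg.
Next best is water purification tabs + blanket bundles + infant formula + medical dressings + rice sacks at 2611 (221 kg) — short by 144.

2755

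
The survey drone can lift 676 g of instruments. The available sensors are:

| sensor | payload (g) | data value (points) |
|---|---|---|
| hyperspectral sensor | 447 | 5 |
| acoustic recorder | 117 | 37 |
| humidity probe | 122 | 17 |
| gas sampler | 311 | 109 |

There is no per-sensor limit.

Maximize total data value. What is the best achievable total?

220

By data value per g: gas sampler 0.35, acoustic recorder 0.32, humidity probe 0.14 lead.
A density-first pass picks 2×gas sampler — 218 at 622 g.
The 311 g tied up in gas sampler is better spent on 3×acoustic recorder — total rises to 220 (662 g).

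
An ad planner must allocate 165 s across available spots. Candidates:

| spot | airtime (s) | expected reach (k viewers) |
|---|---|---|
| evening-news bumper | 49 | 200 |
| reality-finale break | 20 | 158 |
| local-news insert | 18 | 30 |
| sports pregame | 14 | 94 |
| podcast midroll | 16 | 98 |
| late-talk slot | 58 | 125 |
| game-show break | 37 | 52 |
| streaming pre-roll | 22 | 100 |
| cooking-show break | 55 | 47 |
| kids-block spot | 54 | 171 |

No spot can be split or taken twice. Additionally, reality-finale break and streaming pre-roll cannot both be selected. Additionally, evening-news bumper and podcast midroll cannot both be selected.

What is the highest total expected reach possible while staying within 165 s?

653

Ranking by ratio (expected reach/s): reality-finale break 7.90, sports pregame 6.71, podcast midroll 6.12.
Best packing: evening-news bumper + reality-finale break + local-news insert + sports pregame + kids-block spot — 155 s, 653 total.
That's the maximum — no feasible swap from here does better than 653.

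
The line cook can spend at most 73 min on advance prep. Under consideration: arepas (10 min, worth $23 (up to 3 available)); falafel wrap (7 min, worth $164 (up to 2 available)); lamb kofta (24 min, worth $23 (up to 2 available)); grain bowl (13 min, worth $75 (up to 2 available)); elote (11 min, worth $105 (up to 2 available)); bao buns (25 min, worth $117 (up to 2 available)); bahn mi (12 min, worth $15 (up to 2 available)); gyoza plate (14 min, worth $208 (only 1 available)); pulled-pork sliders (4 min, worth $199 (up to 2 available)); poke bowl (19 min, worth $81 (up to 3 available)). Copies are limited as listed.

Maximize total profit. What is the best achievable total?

1219

Taking 2×falafel wrap + grain bowl + 2×elote + gyoza plate + 2×pulled-pork sliders: 71 min used, 1219 in profit.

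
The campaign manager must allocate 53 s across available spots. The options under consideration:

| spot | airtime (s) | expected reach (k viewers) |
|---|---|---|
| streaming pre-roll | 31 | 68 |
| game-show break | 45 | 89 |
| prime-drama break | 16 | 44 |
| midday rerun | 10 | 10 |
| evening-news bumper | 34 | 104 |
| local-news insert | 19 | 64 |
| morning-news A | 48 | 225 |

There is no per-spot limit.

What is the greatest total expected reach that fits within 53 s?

225

By expected reach per s: morning-news A 4.69, local-news insert 3.37, evening-news bumper 3.06, prime-drama break 2.75 lead.
Best packing: morning-news A — 48 s, 225 total.
Every other selection either busts 53 s or fails to beat 225.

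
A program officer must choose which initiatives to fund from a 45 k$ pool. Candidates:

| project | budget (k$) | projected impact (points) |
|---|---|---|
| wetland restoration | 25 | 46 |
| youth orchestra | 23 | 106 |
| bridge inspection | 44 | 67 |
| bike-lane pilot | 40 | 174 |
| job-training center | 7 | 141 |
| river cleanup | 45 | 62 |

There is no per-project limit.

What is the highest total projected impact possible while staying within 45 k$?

Best packing: 6×job-training center — 42 k$, 846 total.

846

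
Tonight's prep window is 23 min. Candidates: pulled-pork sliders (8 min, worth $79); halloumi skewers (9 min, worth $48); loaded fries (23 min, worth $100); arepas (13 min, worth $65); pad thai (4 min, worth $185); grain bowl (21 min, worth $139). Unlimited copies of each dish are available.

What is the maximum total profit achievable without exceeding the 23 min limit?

925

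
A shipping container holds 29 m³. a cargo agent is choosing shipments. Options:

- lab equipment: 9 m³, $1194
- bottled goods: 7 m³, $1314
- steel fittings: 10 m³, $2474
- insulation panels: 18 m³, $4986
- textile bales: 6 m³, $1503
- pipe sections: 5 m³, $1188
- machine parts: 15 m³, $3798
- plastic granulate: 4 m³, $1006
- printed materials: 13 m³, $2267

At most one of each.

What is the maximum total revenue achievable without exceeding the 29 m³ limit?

7677

Ranking by ratio (revenue/m³): insulation panels 277.00, machine parts 253.20, plastic granulate 251.50.
Filling by ratio: insulation panels + textile bales + plastic granulate for 7495, with 1 m³ left unused.
Replace plastic granulate with pipe sections: the trade gains 182 net, giving 7677 at 29 m³.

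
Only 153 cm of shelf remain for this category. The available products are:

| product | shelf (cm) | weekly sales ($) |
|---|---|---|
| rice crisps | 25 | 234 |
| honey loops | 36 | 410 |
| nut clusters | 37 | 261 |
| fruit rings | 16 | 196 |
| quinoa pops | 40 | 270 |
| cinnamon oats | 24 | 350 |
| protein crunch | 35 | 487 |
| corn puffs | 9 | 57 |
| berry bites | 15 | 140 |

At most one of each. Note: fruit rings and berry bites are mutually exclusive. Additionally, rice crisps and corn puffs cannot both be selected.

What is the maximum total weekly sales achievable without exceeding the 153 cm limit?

1713

Ranking by ratio (weekly sales/cm): cinnamon oats 14.58, protein crunch 13.91, fruit rings 12.25.
Honey loops + fruit rings + quinoa pops + cinnamon oats + protein crunch uses 151 of the 153 cm and totals 1713.
An exhaustive check of the 512 subsets confirms 1713.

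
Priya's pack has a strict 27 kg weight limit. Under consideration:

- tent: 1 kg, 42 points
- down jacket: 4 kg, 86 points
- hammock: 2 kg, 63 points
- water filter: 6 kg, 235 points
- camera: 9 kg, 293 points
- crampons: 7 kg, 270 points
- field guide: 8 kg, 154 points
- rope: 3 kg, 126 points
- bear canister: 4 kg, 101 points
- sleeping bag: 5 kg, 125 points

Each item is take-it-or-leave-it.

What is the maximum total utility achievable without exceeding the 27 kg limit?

Greedy by ratio would take tent + water filter + camera + crampons + rope: 26 kg used, total 966.
Replace tent with hammock: the trade gains 21 net, giving 987 at 27 kg.
Runner-up tent + water filter + camera + crampons + rope tops out at 966.

987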